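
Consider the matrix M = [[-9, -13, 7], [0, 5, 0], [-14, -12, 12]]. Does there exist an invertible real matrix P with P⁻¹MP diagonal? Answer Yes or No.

Characteristic polynomial: p(t) = t^3 - 8t^2 + 5t + 50 = (t - 5)^2(t + 2).
t = 5 has algebraic multiplicity 2; rank(M − 5I) = 2, so geometric multiplicity = 1.
Geometric multiplicity < algebraic multiplicity, so M is not diagonalizable.

No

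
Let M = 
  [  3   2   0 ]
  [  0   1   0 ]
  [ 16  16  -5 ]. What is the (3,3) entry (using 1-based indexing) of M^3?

-125

Characteristic polynomial: λ^3 + λ^2 - 17λ + 15 = (λ - 3)(λ - 1)(λ + 5), so the eigenvalues are -5, 1, 3.
λ=3: eigenvector (1, 0, 2).
λ=1: eigenvector (-1, 1, 0).
λ=-5: eigenvector (0, 0, 1).
P = [[1, -1, 0], [0, 1, 0], [2, 0, 1]], D = diag(3, 1, -5), P⁻¹ = [[1, 1, 0], [0, 1, 0], [-2, -2, 1]].
M³ = P·diag(27, 1, -125)·P⁻¹ = [[27, 26, 0], [0, 1, 0], [304, 304, -125]].
The requested entry is -125.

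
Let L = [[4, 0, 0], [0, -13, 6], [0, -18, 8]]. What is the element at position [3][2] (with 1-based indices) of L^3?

Characteristic polynomial: μ^3 + μ^2 - 16μ - 16 = (μ - 4)(μ + 1)(μ + 4), so the eigenvalues are -4, -1, 4.
μ=-1: eigenvector (0, 1, 2).
μ=4: eigenvector (1, 0, 0).
μ=-4: eigenvector (0, -2, -3).
P = [[0, 1, 0], [1, 0, -2], [2, 0, -3]], D = diag(-1, 4, -4), P⁻¹ = [[0, -3, 2], [1, 0, 0], [0, -2, 1]].
L³ = P·diag(-1, 64, -64)·P⁻¹ = [[64, 0, 0], [0, -253, 126], [0, -378, 188]].
The requested entry is -378.

-378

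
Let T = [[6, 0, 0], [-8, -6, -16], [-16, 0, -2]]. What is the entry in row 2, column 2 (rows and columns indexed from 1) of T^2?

Characteristic polynomial: λ^3 + 2λ^2 - 36λ - 72 = (λ - 6)(λ + 2)(λ + 6), so the eigenvalues are -6, -2, 6.
λ=-6: eigenvector (0, 1, 0).
λ=6: eigenvector (1, 2, -2).
λ=-2: eigenvector (0, -4, 1).
P = [[0, 1, 0], [1, 2, -4], [0, -2, 1]], D = diag(-6, 6, -2), P⁻¹ = [[6, 1, 4], [1, 0, 0], [2, 0, 1]].
T² = P·diag(36, 36, 4)·P⁻¹ = [[36, 0, 0], [256, 36, 128], [-64, 0, 4]].
The requested entry is 36.

36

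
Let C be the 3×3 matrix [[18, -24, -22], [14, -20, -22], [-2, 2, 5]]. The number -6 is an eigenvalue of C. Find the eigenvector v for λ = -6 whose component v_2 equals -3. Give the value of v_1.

-3

C + 6I = [[24, -24, -22], [14, -14, -22], [-2, 2, 11]].
Solving (C + 6I)v = 0 gives the eigenspace spanned by (-3, -3, 0).
With v_2 = -3, v = (-3, -3, 0), so v_1 = -3.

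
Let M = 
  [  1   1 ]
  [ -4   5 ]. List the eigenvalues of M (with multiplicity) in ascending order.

Characteristic polynomial: p(r) = r^2 - 6r + 9 = (r - 3)^2.
Roots (with multiplicity): 3, 3.

3, 3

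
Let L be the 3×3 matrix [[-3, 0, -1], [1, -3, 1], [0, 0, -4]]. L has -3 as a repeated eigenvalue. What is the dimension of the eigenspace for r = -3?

L + 3I = [[0, 0, -1], [1, 0, 1], [0, 0, -1]].
This matrix has rank 2, so its null space has dimension 3 − 2 = 1.

1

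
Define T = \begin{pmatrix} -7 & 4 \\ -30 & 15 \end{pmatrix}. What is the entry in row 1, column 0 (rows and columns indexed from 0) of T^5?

-43230

Characteristic polynomial: μ^2 - 8μ + 15 = (μ - 5)(μ - 3), so the eigenvalues are 3, 5.
μ=5: eigenvector (1, 3).
μ=3: eigenvector (-2, -5).
P = [[1, -2], [3, -5]], D = diag(5, 3), P⁻¹ = [[-5, 2], [-3, 1]].
T⁵ = P·diag(3125, 243)·P⁻¹ = [[-14167, 5764], [-43230, 17535]].
The requested entry is -43230.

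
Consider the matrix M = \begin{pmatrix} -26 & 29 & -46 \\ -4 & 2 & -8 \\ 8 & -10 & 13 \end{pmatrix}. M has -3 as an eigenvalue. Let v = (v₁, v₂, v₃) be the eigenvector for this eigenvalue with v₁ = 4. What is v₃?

-2

M + 3I = [[-23, 29, -46], [-4, 5, -8], [8, -10, 16]].
Solving (M + 3I)v = 0 gives the eigenspace spanned by (4, 0, -2).
With v₁ = 4, v = (4, 0, -2), so v₃ = -2.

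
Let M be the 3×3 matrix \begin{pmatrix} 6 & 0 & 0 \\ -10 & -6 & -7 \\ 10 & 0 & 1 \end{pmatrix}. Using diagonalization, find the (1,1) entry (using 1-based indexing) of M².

Characteristic polynomial: s^3 - s^2 - 36s + 36 = (s - 6)(s - 1)(s + 6), so the eigenvalues are -6, 1, 6.
s=6: eigenvector (1, -2, 2).
s=-6: eigenvector (0, 1, 0).
s=1: eigenvector (0, -1, 1).
P = [[1, 0, 0], [-2, 1, -1], [2, 0, 1]], D = diag(6, -6, 1), P⁻¹ = [[1, 0, 0], [0, 1, 1], [-2, 0, 1]].
M² = P·diag(36, 36, 1)·P⁻¹ = [[36, 0, 0], [-70, 36, 35], [70, 0, 1]].
The requested entry is 36.

36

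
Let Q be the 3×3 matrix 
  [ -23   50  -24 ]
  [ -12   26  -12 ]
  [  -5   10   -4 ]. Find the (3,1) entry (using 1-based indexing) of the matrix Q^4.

255

Characteristic polynomial: μ^3 + μ^2 - 10μ + 8 = (μ - 2)(μ - 1)(μ + 4), so the eigenvalues are -4, 1, 2.
μ=1: eigenvector (1, 0, -1).
μ=2: eigenvector (2, 1, 0).
μ=-4: eigenvector (4, 2, 1).
P = [[1, 2, 4], [0, 1, 2], [-1, 0, 1]], D = diag(1, 2, -4), P⁻¹ = [[1, -2, 0], [-2, 5, -2], [1, -2, 1]].
Q⁴ = P·diag(1, 16, 256)·P⁻¹ = [[961, -1890, 960], [480, -944, 480], [255, -510, 256]].
The requested entry is 255.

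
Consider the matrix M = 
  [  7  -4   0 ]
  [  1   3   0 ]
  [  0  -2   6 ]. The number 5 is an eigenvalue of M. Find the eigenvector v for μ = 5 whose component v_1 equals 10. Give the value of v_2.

M − 5I = [[2, -4, 0], [1, -2, 0], [0, -2, 1]].
Solving (M − 5I)v = 0 gives the eigenspace spanned by (10, 5, 10).
With v_1 = 10, v = (10, 5, 10), so v_2 = 5.

5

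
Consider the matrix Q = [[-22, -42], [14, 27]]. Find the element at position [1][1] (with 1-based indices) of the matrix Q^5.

Characteristic polynomial: r^2 - 5r - 6 = (r - 6)(r + 1), so the eigenvalues are -1, 6.
r=6: eigenvector (-3, 2).
r=-1: eigenvector (-2, 1).
P = [[-3, -2], [2, 1]], D = diag(6, -1), P⁻¹ = [[1, 2], [-2, -3]].
Q⁵ = P·diag(7776, -1)·P⁻¹ = [[-23332, -46662], [15554, 31107]].
The requested entry is -23332.

-23332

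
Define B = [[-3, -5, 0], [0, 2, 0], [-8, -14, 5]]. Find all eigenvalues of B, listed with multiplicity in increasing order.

-3, 2, 5

Characteristic polynomial: p(μ) = μ^3 - 4μ^2 - 11μ + 30 = (μ - 5)(μ - 2)(μ + 3).
Roots (with multiplicity): -3, 2, 5.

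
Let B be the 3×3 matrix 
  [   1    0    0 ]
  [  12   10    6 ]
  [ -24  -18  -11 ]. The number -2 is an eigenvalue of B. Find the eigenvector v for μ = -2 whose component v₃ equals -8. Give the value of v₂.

B + 2I = [[3, 0, 0], [12, 12, 6], [-24, -18, -9]].
Solving (B + 2I)v = 0 gives the eigenspace spanned by (0, 4, -8).
With v₃ = -8, v = (0, 4, -8), so v₂ = 4.

4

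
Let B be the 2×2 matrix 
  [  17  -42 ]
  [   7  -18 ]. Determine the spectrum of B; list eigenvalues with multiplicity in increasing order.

Characteristic polynomial: p(λ) = λ^2 + λ - 12 = (λ - 3)(λ + 4).
Roots (with multiplicity): -4, 3.

-4, 3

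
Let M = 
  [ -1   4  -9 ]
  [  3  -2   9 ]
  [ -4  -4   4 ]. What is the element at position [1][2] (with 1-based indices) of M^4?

480

Characteristic polynomial: μ^3 - μ^2 - 22μ + 40 = (μ - 4)(μ - 2)(μ + 5), so the eigenvalues are -5, 2, 4.
μ=-5: eigenvector (1, -1, 0).
μ=4: eigenvector (-1, 1, 1).
μ=2: eigenvector (-2, 3, 2).
P = [[1, -1, -2], [-1, 1, 3], [0, 1, 2]], D = diag(-5, 4, 2), P⁻¹ = [[1, 0, 1], [-2, -2, 1], [1, 1, 0]].
M⁴ = P·diag(625, 256, 16)·P⁻¹ = [[1105, 480, 369], [-1089, -464, -369], [-480, -480, 256]].
The requested entry is 480.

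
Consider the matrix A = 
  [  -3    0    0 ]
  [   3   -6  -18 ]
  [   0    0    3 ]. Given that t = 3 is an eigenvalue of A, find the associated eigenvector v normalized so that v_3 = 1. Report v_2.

A − 3I = [[-6, 0, 0], [3, -9, -18], [0, 0, 0]].
Solving (A − 3I)v = 0 gives the eigenspace spanned by (0, -2, 1).
With v_3 = 1, v = (0, -2, 1), so v_2 = -2.

-2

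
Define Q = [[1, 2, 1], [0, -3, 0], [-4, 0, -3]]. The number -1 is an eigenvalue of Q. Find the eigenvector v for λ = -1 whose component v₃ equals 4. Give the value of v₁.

Q + 1I = [[2, 2, 1], [0, -2, 0], [-4, 0, -2]].
Solving (Q + 1I)v = 0 gives the eigenspace spanned by (-2, 0, 4).
With v₃ = 4, v = (-2, 0, 4), so v₁ = -2.

-2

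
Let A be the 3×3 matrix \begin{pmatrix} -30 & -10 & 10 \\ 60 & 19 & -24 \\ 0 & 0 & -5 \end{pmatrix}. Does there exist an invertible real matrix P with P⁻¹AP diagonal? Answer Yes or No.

Yes

Characteristic polynomial: p(s) = s^3 + 16s^2 + 85s + 150 = (s + 5)^2(s + 6).
s = -5 has algebraic multiplicity 2; rank(A + 5I) = 1, so geometric multiplicity = 2.
Every eigenvalue has geometric = algebraic multiplicity, so A is diagonalizable.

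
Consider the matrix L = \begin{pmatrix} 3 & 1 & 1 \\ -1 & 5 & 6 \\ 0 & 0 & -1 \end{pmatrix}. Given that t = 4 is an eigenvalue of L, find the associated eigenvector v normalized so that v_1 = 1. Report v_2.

L − 4I = [[-1, 1, 1], [-1, 1, 6], [0, 0, -5]].
Solving (L − 4I)v = 0 gives the eigenspace spanned by (1, 1, 0).
With v_1 = 1, v = (1, 1, 0), so v_2 = 1.

1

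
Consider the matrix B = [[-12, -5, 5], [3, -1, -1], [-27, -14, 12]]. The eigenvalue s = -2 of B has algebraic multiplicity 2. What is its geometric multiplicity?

B + 2I = [[-10, -5, 5], [3, 1, -1], [-27, -14, 14]].
This matrix has rank 2, so its null space has dimension 3 − 2 = 1.

1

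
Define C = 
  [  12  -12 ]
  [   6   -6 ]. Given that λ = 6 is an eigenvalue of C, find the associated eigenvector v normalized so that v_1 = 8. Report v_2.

4

C − 6I = [[6, -12], [6, -12]].
Solving (C − 6I)v = 0 gives the eigenspace spanned by (8, 4).
With v_1 = 8, v = (8, 4), so v_2 = 4.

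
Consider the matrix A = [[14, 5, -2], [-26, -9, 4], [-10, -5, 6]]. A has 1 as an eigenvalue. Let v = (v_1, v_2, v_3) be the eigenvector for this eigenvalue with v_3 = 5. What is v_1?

-5

A − 1I = [[13, 5, -2], [-26, -10, 4], [-10, -5, 5]].
Solving (A − 1I)v = 0 gives the eigenspace spanned by (-5, 15, 5).
With v_3 = 5, v = (-5, 15, 5), so v_1 = -5.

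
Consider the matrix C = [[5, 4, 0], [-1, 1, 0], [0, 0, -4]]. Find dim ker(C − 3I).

1

C − 3I = [[2, 4, 0], [-1, -2, 0], [0, 0, -7]].
This matrix has rank 2, so its null space has dimension 3 − 2 = 1.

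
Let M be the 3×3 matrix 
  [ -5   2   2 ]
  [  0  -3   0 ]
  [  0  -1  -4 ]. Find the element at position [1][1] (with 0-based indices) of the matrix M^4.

Characteristic polynomial: t^3 + 12t^2 + 47t + 60 = (t + 3)(t + 4)(t + 5), so the eigenvalues are -5, -4, -3.
t=-5: eigenvector (1, 0, 0).
t=-3: eigenvector (0, 1, -1).
t=-4: eigenvector (2, 0, 1).
P = [[1, 0, 2], [0, 1, 0], [0, -1, 1]], D = diag(-5, -3, -4), P⁻¹ = [[1, -2, -2], [0, 1, 0], [0, 1, 1]].
M⁴ = P·diag(625, 81, 256)·P⁻¹ = [[625, -738, -738], [0, 81, 0], [0, 175, 256]].
The requested entry is 81.

81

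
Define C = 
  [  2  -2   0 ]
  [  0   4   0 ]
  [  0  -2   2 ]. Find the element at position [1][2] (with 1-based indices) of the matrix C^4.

Characteristic polynomial: λ^3 - 8λ^2 + 20λ - 16 = (λ - 4)(λ - 2)^2, so the eigenvalues are 2, 2, 4.
λ=2: eigenvector (1, 0, 1).
λ=4: eigenvector (-1, 1, -1).
λ=2: eigenvector (1, 0, 2).
P = [[1, -1, 1], [0, 1, 0], [1, -1, 2]], D = diag(2, 4, 2), P⁻¹ = [[2, 1, -1], [0, 1, 0], [-1, 0, 1]].
C⁴ = P·diag(16, 256, 16)·P⁻¹ = [[16, -240, 0], [0, 256, 0], [0, -240, 16]].
The requested entry is -240.

-240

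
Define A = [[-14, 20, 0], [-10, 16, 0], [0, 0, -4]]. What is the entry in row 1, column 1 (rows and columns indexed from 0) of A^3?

496

Characteristic polynomial: μ^3 + 2μ^2 - 32μ - 96 = (μ - 6)(μ + 4)^2, so the eigenvalues are -4, -4, 6.
μ=-4: eigenvector (2, 1, 1).
μ=-4: eigenvector (0, 0, 1).
μ=6: eigenvector (1, 1, 0).
P = [[2, 0, 1], [1, 0, 1], [1, 1, 0]], D = diag(-4, -4, 6), P⁻¹ = [[1, -1, 0], [-1, 1, 1], [-1, 2, 0]].
A³ = P·diag(-64, -64, 216)·P⁻¹ = [[-344, 560, 0], [-280, 496, 0], [0, 0, -64]].
The requested entry is 496.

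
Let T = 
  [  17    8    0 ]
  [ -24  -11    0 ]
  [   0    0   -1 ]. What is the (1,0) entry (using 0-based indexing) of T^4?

Characteristic polynomial: r^3 - 5r^2 - r + 5 = (r - 5)(r - 1)(r + 1), so the eigenvalues are -1, 1, 5.
r=1: eigenvector (1, -2, 0).
r=5: eigenvector (2, -3, 0).
r=-1: eigenvector (0, 0, 1).
P = [[1, 2, 0], [-2, -3, 0], [0, 0, 1]], D = diag(1, 5, -1), P⁻¹ = [[-3, -2, 0], [2, 1, 0], [0, 0, 1]].
T⁴ = P·diag(1, 625, 1)·P⁻¹ = [[2497, 1248, 0], [-3744, -1871, 0], [0, 0, 1]].
The requested entry is -3744.

-3744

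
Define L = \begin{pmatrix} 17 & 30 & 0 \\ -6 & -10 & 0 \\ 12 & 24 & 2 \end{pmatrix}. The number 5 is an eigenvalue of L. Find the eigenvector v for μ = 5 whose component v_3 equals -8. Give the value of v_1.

-10

L − 5I = [[12, 30, 0], [-6, -15, 0], [12, 24, -3]].
Solving (L − 5I)v = 0 gives the eigenspace spanned by (-10, 4, -8).
With v_3 = -8, v = (-10, 4, -8), so v_1 = -10.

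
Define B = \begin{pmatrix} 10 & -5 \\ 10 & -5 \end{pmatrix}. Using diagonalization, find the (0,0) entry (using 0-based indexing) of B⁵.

6250

Characteristic polynomial: λ^2 - 5λ = λ(λ - 5), so the eigenvalues are 0, 5.
λ=5: eigenvector (1, 1).
λ=0: eigenvector (1, 2).
P = [[1, 1], [1, 2]], D = diag(5, 0), P⁻¹ = [[2, -1], [-1, 1]].
B⁵ = P·diag(3125, 0)·P⁻¹ = [[6250, -3125], [6250, -3125]].
The requested entry is 6250.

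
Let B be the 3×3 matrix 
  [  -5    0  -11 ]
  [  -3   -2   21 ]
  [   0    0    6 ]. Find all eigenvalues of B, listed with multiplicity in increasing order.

-5, -2, 6

Characteristic polynomial: p(r) = r^3 + r^2 - 32r - 60 = (r - 6)(r + 2)(r + 5).
Roots (with multiplicity): -5, -2, 6.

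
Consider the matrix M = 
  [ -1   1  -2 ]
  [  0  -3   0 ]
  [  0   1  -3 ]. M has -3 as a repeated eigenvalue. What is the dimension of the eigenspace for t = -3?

1

M + 3I = [[2, 1, -2], [0, 0, 0], [0, 1, 0]].
This matrix has rank 2, so its null space has dimension 3 − 2 = 1.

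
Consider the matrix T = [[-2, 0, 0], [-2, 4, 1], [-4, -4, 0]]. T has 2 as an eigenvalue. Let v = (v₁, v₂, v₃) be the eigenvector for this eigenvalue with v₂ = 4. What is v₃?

-8

T − 2I = [[-4, 0, 0], [-2, 2, 1], [-4, -4, -2]].
Solving (T − 2I)v = 0 gives the eigenspace spanned by (0, 4, -8).
With v₂ = 4, v = (0, 4, -8), so v₃ = -8.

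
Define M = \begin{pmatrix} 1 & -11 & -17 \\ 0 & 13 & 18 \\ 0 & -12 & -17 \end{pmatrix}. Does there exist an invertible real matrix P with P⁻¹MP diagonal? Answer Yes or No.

No

Characteristic polynomial: p(s) = s^3 + 3s^2 - 9s + 5 = (s - 1)^2(s + 5).
s = 1 has algebraic multiplicity 2; rank(M − 1I) = 2, so geometric multiplicity = 1.
Geometric multiplicity < algebraic multiplicity, so M is not diagonalizable.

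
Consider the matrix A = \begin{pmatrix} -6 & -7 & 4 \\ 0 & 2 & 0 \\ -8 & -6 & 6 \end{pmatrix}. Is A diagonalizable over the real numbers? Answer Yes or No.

No

Characteristic polynomial: p(λ) = λ^3 - 2λ^2 - 4λ + 8 = (λ - 2)^2(λ + 2).
λ = 2 has algebraic multiplicity 2; rank(A − 2I) = 2, so geometric multiplicity = 1.
Geometric multiplicity < algebraic multiplicity, so A is not diagonalizable.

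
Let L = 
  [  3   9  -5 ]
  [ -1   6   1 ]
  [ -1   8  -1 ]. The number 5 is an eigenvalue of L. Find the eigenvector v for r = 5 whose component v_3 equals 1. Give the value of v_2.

1

L − 5I = [[-2, 9, -5], [-1, 1, 1], [-1, 8, -6]].
Solving (L − 5I)v = 0 gives the eigenspace spanned by (2, 1, 1).
With v_3 = 1, v = (2, 1, 1), so v_2 = 1.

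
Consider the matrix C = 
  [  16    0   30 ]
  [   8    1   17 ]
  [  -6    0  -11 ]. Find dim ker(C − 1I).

C − 1I = [[15, 0, 30], [8, 0, 17], [-6, 0, -12]].
This matrix has rank 2, so its null space has dimension 3 − 2 = 1.

1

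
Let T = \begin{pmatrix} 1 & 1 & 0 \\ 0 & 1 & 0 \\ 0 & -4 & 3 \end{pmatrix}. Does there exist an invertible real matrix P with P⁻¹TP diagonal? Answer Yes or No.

No

Characteristic polynomial: p(μ) = μ^3 - 5μ^2 + 7μ - 3 = (μ - 3)(μ - 1)^2.
μ = 1 has algebraic multiplicity 2; rank(T − 1I) = 2, so geometric multiplicity = 1.
Geometric multiplicity < algebraic multiplicity, so T is not diagonalizable.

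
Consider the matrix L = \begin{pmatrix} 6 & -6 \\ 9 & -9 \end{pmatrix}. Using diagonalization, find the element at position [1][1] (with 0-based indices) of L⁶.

2187

Characteristic polynomial: λ^2 + 3λ = λ(λ + 3), so the eigenvalues are -3, 0.
λ=0: eigenvector (-1, -1).
λ=-3: eigenvector (-2, -3).
P = [[-1, -2], [-1, -3]], D = diag(0, -3), P⁻¹ = [[-3, 2], [1, -1]].
L⁶ = P·diag(0, 729)·P⁻¹ = [[-1458, 1458], [-2187, 2187]].
The requested entry is 2187.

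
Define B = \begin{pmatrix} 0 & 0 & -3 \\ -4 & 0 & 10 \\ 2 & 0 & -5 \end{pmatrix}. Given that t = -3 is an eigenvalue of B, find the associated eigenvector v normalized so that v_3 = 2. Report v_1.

B + 3I = [[3, 0, -3], [-4, 3, 10], [2, 0, -2]].
Solving (B + 3I)v = 0 gives the eigenspace spanned by (2, -4, 2).
With v_3 = 2, v = (2, -4, 2), so v_1 = 2.

2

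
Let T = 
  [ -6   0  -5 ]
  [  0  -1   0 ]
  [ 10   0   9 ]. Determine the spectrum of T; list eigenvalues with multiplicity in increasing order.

Characteristic polynomial: p(λ) = λ^3 - 2λ^2 - 7λ - 4 = (λ - 4)(λ + 1)^2.
Roots (with multiplicity): -1, -1, 4.

-1, -1, 4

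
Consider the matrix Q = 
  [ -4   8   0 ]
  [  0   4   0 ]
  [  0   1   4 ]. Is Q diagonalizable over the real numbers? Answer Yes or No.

No

Characteristic polynomial: p(t) = t^3 - 4t^2 - 16t + 64 = (t - 4)^2(t + 4).
t = 4 has algebraic multiplicity 2; rank(Q − 4I) = 2, so geometric multiplicity = 1.
Geometric multiplicity < algebraic multiplicity, so Q is not diagonalizable.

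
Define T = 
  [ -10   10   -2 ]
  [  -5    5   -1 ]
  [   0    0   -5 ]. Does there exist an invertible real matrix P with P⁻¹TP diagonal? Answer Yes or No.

Characteristic polynomial: p(λ) = λ^3 + 10λ^2 + 25λ = λ(λ + 5)^2.
λ = -5 has algebraic multiplicity 2; rank(T + 5I) = 2, so geometric multiplicity = 1.
Geometric multiplicity < algebraic multiplicity, so T is not diagonalizable.

No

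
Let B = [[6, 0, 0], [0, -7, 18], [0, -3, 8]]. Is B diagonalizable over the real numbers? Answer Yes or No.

Yes

Characteristic polynomial: p(μ) = μ^3 - 7μ^2 + 4μ + 12 = (μ - 6)(μ - 2)(μ + 1).
All 3 eigenvalues are distinct, so B is diagonalizable.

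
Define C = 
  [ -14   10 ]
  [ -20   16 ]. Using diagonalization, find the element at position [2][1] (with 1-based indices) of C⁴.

-2080

Characteristic polynomial: λ^2 - 2λ - 24 = (λ - 6)(λ + 4), so the eigenvalues are -4, 6.
λ=-4: eigenvector (-1, -1).
λ=6: eigenvector (1, 2).
P = [[-1, 1], [-1, 2]], D = diag(-4, 6), P⁻¹ = [[-2, 1], [-1, 1]].
C⁴ = P·diag(256, 1296)·P⁻¹ = [[-784, 1040], [-2080, 2336]].
The requested entry is -2080.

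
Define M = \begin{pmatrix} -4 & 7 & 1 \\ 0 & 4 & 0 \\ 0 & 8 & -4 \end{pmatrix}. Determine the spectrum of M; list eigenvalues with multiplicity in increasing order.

Characteristic polynomial: p(t) = t^3 + 4t^2 - 16t - 64 = (t - 4)(t + 4)^2.
Roots (with multiplicity): -4, -4, 4.

-4, -4, 4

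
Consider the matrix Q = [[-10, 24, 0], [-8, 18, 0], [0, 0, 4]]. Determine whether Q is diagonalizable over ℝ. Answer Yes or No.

Yes

Characteristic polynomial: p(μ) = μ^3 - 12μ^2 + 44μ - 48 = (μ - 6)(μ - 4)(μ - 2).
All 3 eigenvalues are distinct, so Q is diagonalizable.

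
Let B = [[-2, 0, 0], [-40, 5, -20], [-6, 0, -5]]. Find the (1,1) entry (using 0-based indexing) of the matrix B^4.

625

Characteristic polynomial: μ^3 + 2μ^2 - 25μ - 50 = (μ - 5)(μ + 2)(μ + 5), so the eigenvalues are -5, -2, 5.
μ=-2: eigenvector (1, 0, -2).
μ=5: eigenvector (0, 1, 0).
μ=-5: eigenvector (0, 2, 1).
P = [[1, 0, 0], [0, 1, 2], [-2, 0, 1]], D = diag(-2, 5, -5), P⁻¹ = [[1, 0, 0], [-4, 1, -2], [2, 0, 1]].
B⁴ = P·diag(16, 625, 625)·P⁻¹ = [[16, 0, 0], [0, 625, 0], [1218, 0, 625]].
The requested entry is 625.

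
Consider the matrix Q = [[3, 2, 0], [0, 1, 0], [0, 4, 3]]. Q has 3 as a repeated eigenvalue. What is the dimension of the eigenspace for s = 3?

Q − 3I = [[0, 2, 0], [0, -2, 0], [0, 4, 0]].
This matrix has rank 1, so its null space has dimension 3 − 1 = 2.

2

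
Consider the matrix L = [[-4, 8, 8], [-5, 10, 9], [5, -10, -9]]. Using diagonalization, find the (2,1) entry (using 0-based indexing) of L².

30

Characteristic polynomial: t^3 + 3t^2 - 4t = t(t - 1)(t + 4), so the eigenvalues are -4, 0, 1.
t=1: eigenvector (0, -1, 1).
t=0: eigenvector (2, 1, 0).
t=-4: eigenvector (-1, -1, 1).
P = [[0, 2, -1], [-1, 1, -1], [1, 0, 1]], D = diag(1, 0, -4), P⁻¹ = [[1, -2, -1], [0, 1, 1], [-1, 2, 2]].
L² = P·diag(1, 0, 16)·P⁻¹ = [[16, -32, -32], [15, -30, -31], [-15, 30, 31]].
The requested entry is 30.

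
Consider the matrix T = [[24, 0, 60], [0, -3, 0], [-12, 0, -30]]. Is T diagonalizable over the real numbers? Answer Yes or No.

Yes

Characteristic polynomial: p(s) = s^3 + 9s^2 + 18s = s(s + 3)(s + 6).
All 3 eigenvalues are distinct, so T is diagonalizable.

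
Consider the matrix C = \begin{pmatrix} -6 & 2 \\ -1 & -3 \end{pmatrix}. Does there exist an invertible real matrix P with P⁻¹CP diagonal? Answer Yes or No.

Characteristic polynomial: p(s) = s^2 + 9s + 20 = (s + 4)(s + 5).
All 2 eigenvalues are distinct, so C is diagonalizable.

Yes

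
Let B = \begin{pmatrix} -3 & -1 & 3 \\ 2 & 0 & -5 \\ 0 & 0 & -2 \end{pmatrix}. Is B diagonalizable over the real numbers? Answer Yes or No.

Characteristic polynomial: p(μ) = μ^3 + 5μ^2 + 8μ + 4 = (μ + 1)(μ + 2)^2.
μ = -2 has algebraic multiplicity 2; rank(B + 2I) = 2, so geometric multiplicity = 1.
Geometric multiplicity < algebraic multiplicity, so B is not diagonalizable.

No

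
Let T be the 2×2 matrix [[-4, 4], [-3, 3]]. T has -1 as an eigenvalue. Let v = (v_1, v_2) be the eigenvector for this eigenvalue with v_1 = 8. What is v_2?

T + 1I = [[-3, 4], [-3, 4]].
Solving (T + 1I)v = 0 gives the eigenspace spanned by (8, 6).
With v_1 = 8, v = (8, 6), so v_2 = 6.

6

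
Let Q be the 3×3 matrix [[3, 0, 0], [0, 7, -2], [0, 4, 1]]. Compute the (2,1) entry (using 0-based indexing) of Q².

Characteristic polynomial: s^3 - 11s^2 + 39s - 45 = (s - 5)(s - 3)^2, so the eigenvalues are 3, 3, 5.
s=3: eigenvector (1, 1, 2).
s=3: eigenvector (1, 0, 0).
s=5: eigenvector (0, 1, 1).
P = [[1, 1, 0], [1, 0, 1], [2, 0, 1]], D = diag(3, 3, 5), P⁻¹ = [[0, -1, 1], [1, 1, -1], [0, 2, -1]].
Q² = P·diag(9, 9, 25)·P⁻¹ = [[9, 0, 0], [0, 41, -16], [0, 32, -7]].
The requested entry is 32.

32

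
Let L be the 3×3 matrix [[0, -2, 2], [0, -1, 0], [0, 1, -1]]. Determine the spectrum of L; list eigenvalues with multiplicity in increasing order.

Characteristic polynomial: p(μ) = μ^3 + 2μ^2 + μ = μ(μ + 1)^2.
Roots (with multiplicity): -1, -1, 0.

-1, -1, 0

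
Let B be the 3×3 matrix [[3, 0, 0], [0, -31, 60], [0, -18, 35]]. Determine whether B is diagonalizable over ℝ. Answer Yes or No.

Yes

Characteristic polynomial: p(r) = r^3 - 7r^2 + 7r + 15 = (r - 5)(r - 3)(r + 1).
All 3 eigenvalues are distinct, so B is diagonalizable.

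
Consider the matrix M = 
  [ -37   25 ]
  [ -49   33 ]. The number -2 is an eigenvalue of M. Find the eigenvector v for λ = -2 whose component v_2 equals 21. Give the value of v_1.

M + 2I = [[-35, 25], [-49, 35]].
Solving (M + 2I)v = 0 gives the eigenspace spanned by (15, 21).
With v_2 = 21, v = (15, 21), so v_1 = 15.

15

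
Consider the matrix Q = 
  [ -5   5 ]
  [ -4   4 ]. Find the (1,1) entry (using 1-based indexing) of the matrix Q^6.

Characteristic polynomial: r^2 + r = r(r + 1), so the eigenvalues are -1, 0.
r=0: eigenvector (1, 1).
r=-1: eigenvector (-5, -4).
P = [[1, -5], [1, -4]], D = diag(0, -1), P⁻¹ = [[-4, 5], [-1, 1]].
Q⁶ = P·diag(0, 1)·P⁻¹ = [[5, -5], [4, -4]].
The requested entry is 5.

5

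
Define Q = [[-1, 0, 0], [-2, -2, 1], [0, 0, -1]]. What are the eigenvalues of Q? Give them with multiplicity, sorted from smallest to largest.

-2, -1, -1

Characteristic polynomial: p(r) = r^3 + 4r^2 + 5r + 2 = (r + 1)^2(r + 2).
Roots (with multiplicity): -2, -1, -1.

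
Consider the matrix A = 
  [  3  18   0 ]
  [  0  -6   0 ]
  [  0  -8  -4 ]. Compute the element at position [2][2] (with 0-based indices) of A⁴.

256

Characteristic polynomial: t^3 + 7t^2 - 6t - 72 = (t - 3)(t + 4)(t + 6), so the eigenvalues are -6, -4, 3.
t=3: eigenvector (1, 0, 0).
t=-6: eigenvector (-2, 1, 4).
t=-4: eigenvector (0, 0, 1).
P = [[1, -2, 0], [0, 1, 0], [0, 4, 1]], D = diag(3, -6, -4), P⁻¹ = [[1, 2, 0], [0, 1, 0], [0, -4, 1]].
A⁴ = P·diag(81, 1296, 256)·P⁻¹ = [[81, -2430, 0], [0, 1296, 0], [0, 4160, 256]].
The requested entry is 256.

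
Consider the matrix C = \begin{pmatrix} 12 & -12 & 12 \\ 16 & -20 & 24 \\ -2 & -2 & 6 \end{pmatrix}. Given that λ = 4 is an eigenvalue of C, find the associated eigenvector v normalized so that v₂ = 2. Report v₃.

2

C − 4I = [[8, -12, 12], [16, -24, 24], [-2, -2, 2]].
Solving (C − 4I)v = 0 gives the eigenspace spanned by (0, 2, 2).
With v₂ = 2, v = (0, 2, 2), so v₃ = 2.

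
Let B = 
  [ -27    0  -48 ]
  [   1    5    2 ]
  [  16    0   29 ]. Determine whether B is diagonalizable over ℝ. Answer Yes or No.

Characteristic polynomial: p(r) = r^3 - 7r^2 - 5r + 75 = (r - 5)^2(r + 3).
r = 5 has algebraic multiplicity 2; rank(B − 5I) = 2, so geometric multiplicity = 1.
Geometric multiplicity < algebraic multiplicity, so B is not diagonalizable.

No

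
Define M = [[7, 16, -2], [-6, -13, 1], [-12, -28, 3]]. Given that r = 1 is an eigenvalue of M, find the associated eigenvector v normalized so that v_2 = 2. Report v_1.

-4

M − 1I = [[6, 16, -2], [-6, -14, 1], [-12, -28, 2]].
Solving (M − 1I)v = 0 gives the eigenspace spanned by (-4, 2, 4).
With v_2 = 2, v = (-4, 2, 4), so v_1 = -4.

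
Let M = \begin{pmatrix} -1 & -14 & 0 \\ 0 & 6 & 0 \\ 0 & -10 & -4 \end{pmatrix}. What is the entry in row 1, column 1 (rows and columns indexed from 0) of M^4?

Characteristic polynomial: μ^3 - μ^2 - 26μ - 24 = (μ - 6)(μ + 1)(μ + 4), so the eigenvalues are -4, -1, 6.
μ=-1: eigenvector (1, 0, 0).
μ=6: eigenvector (-2, 1, -1).
μ=-4: eigenvector (0, 0, 1).
P = [[1, -2, 0], [0, 1, 0], [0, -1, 1]], D = diag(-1, 6, -4), P⁻¹ = [[1, 2, 0], [0, 1, 0], [0, 1, 1]].
M⁴ = P·diag(1, 1296, 256)·P⁻¹ = [[1, -2590, 0], [0, 1296, 0], [0, -1040, 256]].
The requested entry is 1296.

1296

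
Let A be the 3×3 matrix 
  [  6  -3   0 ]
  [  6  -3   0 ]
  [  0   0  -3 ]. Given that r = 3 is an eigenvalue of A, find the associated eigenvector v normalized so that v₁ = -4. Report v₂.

A − 3I = [[3, -3, 0], [6, -6, 0], [0, 0, -6]].
Solving (A − 3I)v = 0 gives the eigenspace spanned by (-4, -4, 0).
With v₁ = -4, v = (-4, -4, 0), so v₂ = -4.

-4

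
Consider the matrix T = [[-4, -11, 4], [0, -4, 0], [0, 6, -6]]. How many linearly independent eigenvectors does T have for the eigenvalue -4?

T + 4I = [[0, -11, 4], [0, 0, 0], [0, 6, -2]].
This matrix has rank 2, so its null space has dimension 3 − 2 = 1.

1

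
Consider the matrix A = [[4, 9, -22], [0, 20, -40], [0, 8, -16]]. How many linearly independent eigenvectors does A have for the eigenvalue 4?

1

A − 4I = [[0, 9, -22], [0, 16, -40], [0, 8, -20]].
This matrix has rank 2, so its null space has dimension 3 − 2 = 1.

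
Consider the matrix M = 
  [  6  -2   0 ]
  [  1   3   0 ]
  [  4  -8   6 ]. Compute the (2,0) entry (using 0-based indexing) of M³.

Characteristic polynomial: r^3 - 15r^2 + 74r - 120 = (r - 6)(r - 5)(r - 4), so the eigenvalues are 4, 5, 6.
r=6: eigenvector (0, 0, 1).
r=4: eigenvector (1, 1, 2).
r=5: eigenvector (2, 1, 0).
P = [[0, 1, 2], [0, 1, 1], [1, 2, 0]], D = diag(6, 4, 5), P⁻¹ = [[2, -4, 1], [-1, 2, 0], [1, -1, 0]].
M³ = P·diag(216, 64, 125)·P⁻¹ = [[186, -122, 0], [61, 3, 0], [304, -608, 216]].
The requested entry is 304.

304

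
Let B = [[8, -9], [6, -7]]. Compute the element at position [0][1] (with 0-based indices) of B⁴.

-45

Characteristic polynomial: t^2 - t - 2 = (t - 2)(t + 1), so the eigenvalues are -1, 2.
t=2: eigenvector (3, 2).
t=-1: eigenvector (1, 1).
P = [[3, 1], [2, 1]], D = diag(2, -1), P⁻¹ = [[1, -1], [-2, 3]].
B⁴ = P·diag(16, 1)·P⁻¹ = [[46, -45], [30, -29]].
The requested entry is -45.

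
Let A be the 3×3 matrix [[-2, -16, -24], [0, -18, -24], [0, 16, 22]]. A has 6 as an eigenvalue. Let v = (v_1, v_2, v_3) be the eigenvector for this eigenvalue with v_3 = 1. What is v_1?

-1

A − 6I = [[-8, -16, -24], [0, -24, -24], [0, 16, 16]].
Solving (A − 6I)v = 0 gives the eigenspace spanned by (-1, -1, 1).
With v_3 = 1, v = (-1, -1, 1), so v_1 = -1.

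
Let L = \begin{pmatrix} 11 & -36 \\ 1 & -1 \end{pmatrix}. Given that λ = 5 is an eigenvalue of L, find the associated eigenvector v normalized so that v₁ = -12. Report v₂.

-2

L − 5I = [[6, -36], [1, -6]].
Solving (L − 5I)v = 0 gives the eigenspace spanned by (-12, -2).
With v₁ = -12, v = (-12, -2), so v₂ = -2.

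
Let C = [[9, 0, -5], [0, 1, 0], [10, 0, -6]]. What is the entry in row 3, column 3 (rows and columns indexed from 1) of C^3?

Characteristic polynomial: λ^3 - 4λ^2 - λ + 4 = (λ - 4)(λ - 1)(λ + 1), so the eigenvalues are -1, 1, 4.
λ=4: eigenvector (-1, 0, -1).
λ=1: eigenvector (0, 1, 0).
λ=-1: eigenvector (1, 0, 2).
P = [[-1, 0, 1], [0, 1, 0], [-1, 0, 2]], D = diag(4, 1, -1), P⁻¹ = [[-2, 0, 1], [0, 1, 0], [-1, 0, 1]].
C³ = P·diag(64, 1, -1)·P⁻¹ = [[129, 0, -65], [0, 1, 0], [130, 0, -66]].
The requested entry is -66.

-66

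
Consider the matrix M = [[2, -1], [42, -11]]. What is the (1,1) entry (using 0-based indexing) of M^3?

-491

Characteristic polynomial: μ^2 + 9μ + 20 = (μ + 4)(μ + 5), so the eigenvalues are -5, -4.
μ=-5: eigenvector (1, 7).
μ=-4: eigenvector (1, 6).
P = [[1, 1], [7, 6]], D = diag(-5, -4), P⁻¹ = [[-6, 1], [7, -1]].
M³ = P·diag(-125, -64)·P⁻¹ = [[302, -61], [2562, -491]].
The requested entry is -491.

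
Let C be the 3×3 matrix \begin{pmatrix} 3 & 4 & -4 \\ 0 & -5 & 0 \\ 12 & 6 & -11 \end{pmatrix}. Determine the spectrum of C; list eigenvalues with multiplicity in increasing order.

-5, -5, -3

Characteristic polynomial: p(t) = t^3 + 13t^2 + 55t + 75 = (t + 3)(t + 5)^2.
Roots (with multiplicity): -5, -5, -3.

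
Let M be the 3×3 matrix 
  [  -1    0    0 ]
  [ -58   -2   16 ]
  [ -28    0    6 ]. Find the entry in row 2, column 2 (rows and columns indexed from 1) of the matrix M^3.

Characteristic polynomial: r^3 - 3r^2 - 16r - 12 = (r - 6)(r + 1)(r + 2), so the eigenvalues are -2, -1, 6.
r=-1: eigenvector (1, 6, 4).
r=-2: eigenvector (0, 1, 0).
r=6: eigenvector (0, 2, 1).
P = [[1, 0, 0], [6, 1, 2], [4, 0, 1]], D = diag(-1, -2, 6), P⁻¹ = [[1, 0, 0], [2, 1, -2], [-4, 0, 1]].
M³ = P·diag(-1, -8, 216)·P⁻¹ = [[-1, 0, 0], [-1750, -8, 448], [-868, 0, 216]].
The requested entry is -8.

-8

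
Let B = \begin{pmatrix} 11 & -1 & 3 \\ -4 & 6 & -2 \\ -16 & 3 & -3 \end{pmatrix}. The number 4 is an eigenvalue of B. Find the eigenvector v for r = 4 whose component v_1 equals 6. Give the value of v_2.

-3

B − 4I = [[7, -1, 3], [-4, 2, -2], [-16, 3, -7]].
Solving (B − 4I)v = 0 gives the eigenspace spanned by (6, -3, -15).
With v_1 = 6, v = (6, -3, -15), so v_2 = -3.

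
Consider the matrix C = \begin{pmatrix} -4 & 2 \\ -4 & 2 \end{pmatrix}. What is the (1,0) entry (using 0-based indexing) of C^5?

Characteristic polynomial: μ^2 + 2μ = μ(μ + 2), so the eigenvalues are -2, 0.
μ=-2: eigenvector (-1, -1).
μ=0: eigenvector (1, 2).
P = [[-1, 1], [-1, 2]], D = diag(-2, 0), P⁻¹ = [[-2, 1], [-1, 1]].
C⁵ = P·diag(-32, 0)·P⁻¹ = [[-64, 32], [-64, 32]].
The requested entry is -64.

-64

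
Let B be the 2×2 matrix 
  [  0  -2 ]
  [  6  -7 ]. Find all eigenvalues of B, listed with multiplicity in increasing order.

Characteristic polynomial: p(s) = s^2 + 7s + 12 = (s + 3)(s + 4).
Roots (with multiplicity): -4, -3.

-4, -3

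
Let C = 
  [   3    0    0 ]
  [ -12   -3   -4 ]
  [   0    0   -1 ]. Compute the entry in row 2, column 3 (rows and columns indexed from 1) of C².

Characteristic polynomial: t^3 + t^2 - 9t - 9 = (t - 3)(t + 1)(t + 3), so the eigenvalues are -3, -1, 3.
t=3: eigenvector (1, -2, 0).
t=-3: eigenvector (0, 1, 0).
t=-1: eigenvector (0, -2, 1).
P = [[1, 0, 0], [-2, 1, -2], [0, 0, 1]], D = diag(3, -3, -1), P⁻¹ = [[1, 0, 0], [2, 1, 2], [0, 0, 1]].
C² = P·diag(9, 9, 1)·P⁻¹ = [[9, 0, 0], [0, 9, 16], [0, 0, 1]].
The requested entry is 16.

16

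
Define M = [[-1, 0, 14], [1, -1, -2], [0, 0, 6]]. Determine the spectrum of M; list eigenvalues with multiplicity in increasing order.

-1, -1, 6

Characteristic polynomial: p(s) = s^3 - 4s^2 - 11s - 6 = (s - 6)(s + 1)^2.
Roots (with multiplicity): -1, -1, 6.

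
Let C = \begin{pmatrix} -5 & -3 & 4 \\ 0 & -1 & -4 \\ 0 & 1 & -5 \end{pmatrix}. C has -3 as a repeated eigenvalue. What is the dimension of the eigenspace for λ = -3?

C + 3I = [[-2, -3, 4], [0, 2, -4], [0, 1, -2]].
This matrix has rank 2, so its null space has dimension 3 − 2 = 1.

1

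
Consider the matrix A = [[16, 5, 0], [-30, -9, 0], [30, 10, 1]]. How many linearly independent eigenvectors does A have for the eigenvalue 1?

2

A − 1I = [[15, 5, 0], [-30, -10, 0], [30, 10, 0]].
This matrix has rank 1, so its null space has dimension 3 − 1 = 2.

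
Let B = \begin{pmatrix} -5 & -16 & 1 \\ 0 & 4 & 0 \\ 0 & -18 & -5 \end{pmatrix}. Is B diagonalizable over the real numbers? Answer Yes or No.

Characteristic polynomial: p(s) = s^3 + 6s^2 - 15s - 100 = (s - 4)(s + 5)^2.
s = -5 has algebraic multiplicity 2; rank(B + 5I) = 2, so geometric multiplicity = 1.
Geometric multiplicity < algebraic multiplicity, so B is not diagonalizable.

No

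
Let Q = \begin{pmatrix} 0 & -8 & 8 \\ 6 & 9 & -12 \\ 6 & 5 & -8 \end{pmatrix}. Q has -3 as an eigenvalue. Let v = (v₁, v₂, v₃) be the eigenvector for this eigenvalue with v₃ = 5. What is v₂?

Q + 3I = [[3, -8, 8], [6, 12, -12], [6, 5, -5]].
Solving (Q + 3I)v = 0 gives the eigenspace spanned by (0, 5, 5).
With v₃ = 5, v = (0, 5, 5), so v₂ = 5.

5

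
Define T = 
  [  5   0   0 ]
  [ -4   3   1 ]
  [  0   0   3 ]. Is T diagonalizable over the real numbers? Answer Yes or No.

Characteristic polynomial: p(r) = r^3 - 11r^2 + 39r - 45 = (r - 5)(r - 3)^2.
r = 3 has algebraic multiplicity 2; rank(T − 3I) = 2, so geometric multiplicity = 1.
Geometric multiplicity < algebraic multiplicity, so T is not diagonalizable.

No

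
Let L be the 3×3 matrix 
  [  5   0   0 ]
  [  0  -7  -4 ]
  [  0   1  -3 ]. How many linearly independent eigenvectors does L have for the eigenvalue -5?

1

L + 5I = [[10, 0, 0], [0, -2, -4], [0, 1, 2]].
This matrix has rank 2, so its null space has dimension 3 − 2 = 1.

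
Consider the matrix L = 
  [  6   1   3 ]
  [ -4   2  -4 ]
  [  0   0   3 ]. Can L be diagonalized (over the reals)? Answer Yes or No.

No

Characteristic polynomial: p(t) = t^3 - 11t^2 + 40t - 48 = (t - 4)^2(t - 3).
t = 4 has algebraic multiplicity 2; rank(L − 4I) = 2, so geometric multiplicity = 1.
Geometric multiplicity < algebraic multiplicity, so L is not diagonalizable.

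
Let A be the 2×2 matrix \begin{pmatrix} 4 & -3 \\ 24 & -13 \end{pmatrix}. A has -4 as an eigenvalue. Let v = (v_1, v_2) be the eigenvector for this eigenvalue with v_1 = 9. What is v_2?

24

A + 4I = [[8, -3], [24, -9]].
Solving (A + 4I)v = 0 gives the eigenspace spanned by (9, 24).
With v_1 = 9, v = (9, 24), so v_2 = 24.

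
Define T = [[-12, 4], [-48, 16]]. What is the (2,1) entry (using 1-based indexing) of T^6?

Characteristic polynomial: r^2 - 4r = r(r - 4), so the eigenvalues are 0, 4.
r=0: eigenvector (1, 3).
r=4: eigenvector (1, 4).
P = [[1, 1], [3, 4]], D = diag(0, 4), P⁻¹ = [[4, -1], [-3, 1]].
T⁶ = P·diag(0, 4096)·P⁻¹ = [[-12288, 4096], [-49152, 16384]].
The requested entry is -49152.

-49152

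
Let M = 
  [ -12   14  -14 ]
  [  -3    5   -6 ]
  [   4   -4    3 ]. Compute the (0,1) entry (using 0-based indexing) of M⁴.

-1218

Characteristic polynomial: μ^3 + 4μ^2 - 7μ - 10 = (μ - 2)(μ + 1)(μ + 5), so the eigenvalues are -5, -1, 2.
μ=-1: eigenvector (0, -1, -1).
μ=2: eigenvector (1, 1, 0).
μ=-5: eigenvector (-2, 0, 1).
P = [[0, 1, -2], [-1, 1, 0], [-1, 0, 1]], D = diag(-1, 2, -5), P⁻¹ = [[-1, 1, -2], [-1, 2, -2], [-1, 1, -1]].
M⁴ = P·diag(1, 16, 625)·P⁻¹ = [[1234, -1218, 1218], [-15, 31, -30], [-624, 624, -623]].
The requested entry is -1218.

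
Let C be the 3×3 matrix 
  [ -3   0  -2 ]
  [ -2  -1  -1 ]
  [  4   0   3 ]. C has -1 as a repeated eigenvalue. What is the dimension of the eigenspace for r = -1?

1

C + 1I = [[-2, 0, -2], [-2, 0, -1], [4, 0, 4]].
This matrix has rank 2, so its null space has dimension 3 − 2 = 1.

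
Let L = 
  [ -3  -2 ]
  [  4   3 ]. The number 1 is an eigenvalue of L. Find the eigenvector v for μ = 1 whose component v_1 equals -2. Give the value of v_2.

4

L − 1I = [[-4, -2], [4, 2]].
Solving (L − 1I)v = 0 gives the eigenspace spanned by (-2, 4).
With v_1 = -2, v = (-2, 4), so v_2 = 4.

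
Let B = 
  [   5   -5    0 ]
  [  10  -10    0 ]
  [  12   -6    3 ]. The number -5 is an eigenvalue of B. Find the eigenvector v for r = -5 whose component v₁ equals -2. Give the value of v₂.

B + 5I = [[10, -5, 0], [10, -5, 0], [12, -6, 8]].
Solving (B + 5I)v = 0 gives the eigenspace spanned by (-2, -4, 0).
With v₁ = -2, v = (-2, -4, 0), so v₂ = -4.

-4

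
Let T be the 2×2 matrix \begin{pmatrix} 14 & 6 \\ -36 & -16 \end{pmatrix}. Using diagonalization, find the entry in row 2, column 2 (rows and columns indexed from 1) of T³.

-208

Characteristic polynomial: r^2 + 2r - 8 = (r - 2)(r + 4), so the eigenvalues are -4, 2.
r=-4: eigenvector (-1, 3).
r=2: eigenvector (1, -2).
P = [[-1, 1], [3, -2]], D = diag(-4, 2), P⁻¹ = [[2, 1], [3, 1]].
T³ = P·diag(-64, 8)·P⁻¹ = [[152, 72], [-432, -208]].
The requested entry is -208.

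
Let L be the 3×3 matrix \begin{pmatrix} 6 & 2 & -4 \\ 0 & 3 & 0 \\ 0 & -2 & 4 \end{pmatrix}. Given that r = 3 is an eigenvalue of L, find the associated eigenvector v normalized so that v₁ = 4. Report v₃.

L − 3I = [[3, 2, -4], [0, 0, 0], [0, -2, 1]].
Solving (L − 3I)v = 0 gives the eigenspace spanned by (4, 2, 4).
With v₁ = 4, v = (4, 2, 4), so v₃ = 4.

4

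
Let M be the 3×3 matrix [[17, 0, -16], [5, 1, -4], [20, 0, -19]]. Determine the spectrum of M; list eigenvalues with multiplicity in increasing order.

Characteristic polynomial: p(μ) = μ^3 + μ^2 - 5μ + 3 = (μ - 1)^2(μ + 3).
Roots (with multiplicity): -3, 1, 1.

-3, 1, 1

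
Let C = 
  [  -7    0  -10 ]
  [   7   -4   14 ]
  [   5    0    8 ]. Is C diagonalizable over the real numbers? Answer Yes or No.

Yes

Characteristic polynomial: p(λ) = λ^3 + 3λ^2 - 10λ - 24 = (λ - 3)(λ + 2)(λ + 4).
All 3 eigenvalues are distinct, so C is diagonalizable.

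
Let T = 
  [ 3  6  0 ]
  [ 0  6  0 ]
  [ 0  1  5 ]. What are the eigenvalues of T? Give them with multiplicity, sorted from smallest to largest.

Characteristic polynomial: p(λ) = λ^3 - 14λ^2 + 63λ - 90 = (λ - 6)(λ - 5)(λ - 3).
Roots (with multiplicity): 3, 5, 6.

3, 5, 6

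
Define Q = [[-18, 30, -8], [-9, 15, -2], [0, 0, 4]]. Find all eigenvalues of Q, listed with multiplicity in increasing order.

-3, 0, 4

Characteristic polynomial: p(μ) = μ^3 - μ^2 - 12μ = μ(μ - 4)(μ + 3).
Roots (with multiplicity): -3, 0, 4.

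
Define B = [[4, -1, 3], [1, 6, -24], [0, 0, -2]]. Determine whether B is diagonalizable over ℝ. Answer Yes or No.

Characteristic polynomial: p(r) = r^3 - 8r^2 + 5r + 50 = (r - 5)^2(r + 2).
r = 5 has algebraic multiplicity 2; rank(B − 5I) = 2, so geometric multiplicity = 1.
Geometric multiplicity < algebraic multiplicity, so B is not diagonalizable.

No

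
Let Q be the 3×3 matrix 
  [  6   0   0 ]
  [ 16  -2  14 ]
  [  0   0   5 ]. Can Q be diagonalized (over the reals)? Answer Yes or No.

Yes

Characteristic polynomial: p(s) = s^3 - 9s^2 + 8s + 60 = (s - 6)(s - 5)(s + 2).
All 3 eigenvalues are distinct, so Q is diagonalizable.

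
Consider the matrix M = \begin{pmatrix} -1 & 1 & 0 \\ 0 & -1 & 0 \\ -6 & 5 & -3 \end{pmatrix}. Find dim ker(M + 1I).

1

M + 1I = [[0, 1, 0], [0, 0, 0], [-6, 5, -2]].
This matrix has rank 2, so its null space has dimension 3 − 2 = 1.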